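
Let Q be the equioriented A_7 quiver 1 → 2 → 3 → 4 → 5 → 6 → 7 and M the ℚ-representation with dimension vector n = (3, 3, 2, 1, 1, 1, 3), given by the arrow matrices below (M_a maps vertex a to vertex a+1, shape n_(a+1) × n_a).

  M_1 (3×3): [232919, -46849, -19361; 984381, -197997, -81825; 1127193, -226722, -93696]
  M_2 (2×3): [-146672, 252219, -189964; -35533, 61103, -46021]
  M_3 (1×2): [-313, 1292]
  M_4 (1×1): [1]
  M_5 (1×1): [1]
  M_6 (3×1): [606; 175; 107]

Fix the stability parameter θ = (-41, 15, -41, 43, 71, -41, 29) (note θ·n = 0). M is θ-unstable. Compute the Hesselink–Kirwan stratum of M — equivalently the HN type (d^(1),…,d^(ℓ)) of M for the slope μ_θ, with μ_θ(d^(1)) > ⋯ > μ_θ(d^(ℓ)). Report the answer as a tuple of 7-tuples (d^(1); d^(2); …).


Barcode: M ≅ I[1,1], I[1,3], I[1,7], I[2,2], I[7,7]^2. HN layers by μ_θ (5 steps, strictly decreasing):
  μ^(1)=29; μ^(2)=73/3; μ^(3)=15; μ^(4)=-13; μ^(5)=-41

((0, 0, 0, 0, 0, 0, 3); (0, 0, 0, 1, 1, 1, 0); (0, 1, 0, 0, 0, 0, 0); (0, 2, 2, 0, 0, 0, 0); (3, 0, 0, 0, 0, 0, 0))


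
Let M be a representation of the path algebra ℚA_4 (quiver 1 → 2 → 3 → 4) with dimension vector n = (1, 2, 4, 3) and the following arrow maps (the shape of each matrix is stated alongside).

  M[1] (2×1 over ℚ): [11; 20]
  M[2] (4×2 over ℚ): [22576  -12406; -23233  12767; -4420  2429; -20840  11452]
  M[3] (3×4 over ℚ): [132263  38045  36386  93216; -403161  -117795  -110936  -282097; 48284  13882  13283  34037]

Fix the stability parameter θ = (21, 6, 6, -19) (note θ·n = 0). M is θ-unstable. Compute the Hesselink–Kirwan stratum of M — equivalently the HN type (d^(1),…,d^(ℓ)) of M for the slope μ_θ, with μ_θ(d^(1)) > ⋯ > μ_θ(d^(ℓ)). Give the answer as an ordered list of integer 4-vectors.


Barcode: M ≅ I[1,4], I[2,4], I[3,3], I[3,4]. HN layers by μ_θ (4 steps, strictly decreasing):
  μ^(1)=6; μ^(2)=7/2; μ^(3)=-7/3; μ^(4)=-13/2

((0, 0, 1, 0); (1, 1, 1, 1); (0, 1, 1, 1); (0, 0, 1, 1))


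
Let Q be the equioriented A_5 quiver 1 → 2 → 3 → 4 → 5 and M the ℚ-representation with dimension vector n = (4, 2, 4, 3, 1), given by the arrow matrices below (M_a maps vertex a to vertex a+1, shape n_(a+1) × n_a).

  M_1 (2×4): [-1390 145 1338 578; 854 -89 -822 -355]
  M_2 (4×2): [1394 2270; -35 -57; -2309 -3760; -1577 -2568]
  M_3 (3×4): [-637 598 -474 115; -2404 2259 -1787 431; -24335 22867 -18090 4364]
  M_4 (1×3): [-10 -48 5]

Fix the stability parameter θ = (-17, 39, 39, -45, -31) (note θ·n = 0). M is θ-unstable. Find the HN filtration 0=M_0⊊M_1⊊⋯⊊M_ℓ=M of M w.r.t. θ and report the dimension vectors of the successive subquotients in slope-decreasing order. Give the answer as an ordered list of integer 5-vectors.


Barcode: M ≅ I[1,1]^2, I[1,4], I[1,5], I[3,3], I[3,4]. HN layers by μ_θ (5 steps, strictly decreasing):
  μ^(1)=39; μ^(2)=11; μ^(3)=1/2; μ^(4)=-3; μ^(5)=-17

((0, 0, 1, 0, 0); (0, 1, 1, 1, 0); (0, 1, 1, 1, 1); (0, 0, 1, 1, 0); (4, 0, 0, 0, 0))


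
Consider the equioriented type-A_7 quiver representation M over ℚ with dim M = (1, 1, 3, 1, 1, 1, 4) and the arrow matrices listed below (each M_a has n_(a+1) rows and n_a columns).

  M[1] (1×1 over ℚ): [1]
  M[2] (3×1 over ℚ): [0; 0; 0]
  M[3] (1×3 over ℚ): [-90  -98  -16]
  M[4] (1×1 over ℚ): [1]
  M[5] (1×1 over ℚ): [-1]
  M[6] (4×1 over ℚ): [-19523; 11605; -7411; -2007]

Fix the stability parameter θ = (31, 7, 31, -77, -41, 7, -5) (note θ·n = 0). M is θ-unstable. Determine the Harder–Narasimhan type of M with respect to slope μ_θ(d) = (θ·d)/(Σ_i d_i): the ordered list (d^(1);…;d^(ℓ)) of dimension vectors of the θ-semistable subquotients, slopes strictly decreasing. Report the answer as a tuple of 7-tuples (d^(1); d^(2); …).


Interval decomposition of M: I[1,2], I[3,3]^2, I[3,7], I[7,7]^3.
HN type (ℓ=5): μ^(1)=31; μ^(2)=19; μ^(3)=1; μ^(4)=-5; μ^(5)=-29

((0, 0, 2, 0, 0, 0, 0); (1, 1, 0, 0, 0, 0, 0); (0, 0, 0, 0, 0, 1, 1); (0, 0, 0, 0, 0, 0, 3); (0, 0, 1, 1, 1, 0, 0))


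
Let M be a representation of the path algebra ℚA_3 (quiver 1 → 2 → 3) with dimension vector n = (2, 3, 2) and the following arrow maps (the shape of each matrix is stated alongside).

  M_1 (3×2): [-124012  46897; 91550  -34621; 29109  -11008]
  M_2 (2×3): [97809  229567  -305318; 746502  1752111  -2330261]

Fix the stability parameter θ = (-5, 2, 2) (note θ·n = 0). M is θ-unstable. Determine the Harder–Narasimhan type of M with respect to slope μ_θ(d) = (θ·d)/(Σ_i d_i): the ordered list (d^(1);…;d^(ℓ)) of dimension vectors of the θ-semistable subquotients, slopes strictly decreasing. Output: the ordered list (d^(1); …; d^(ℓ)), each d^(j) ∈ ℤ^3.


Interval decomposition of M: I[1,3]^2, I[2,2].
HN type (ℓ=2): μ^(1)=2; μ^(2)=-5

((0, 3, 2); (2, 0, 0))


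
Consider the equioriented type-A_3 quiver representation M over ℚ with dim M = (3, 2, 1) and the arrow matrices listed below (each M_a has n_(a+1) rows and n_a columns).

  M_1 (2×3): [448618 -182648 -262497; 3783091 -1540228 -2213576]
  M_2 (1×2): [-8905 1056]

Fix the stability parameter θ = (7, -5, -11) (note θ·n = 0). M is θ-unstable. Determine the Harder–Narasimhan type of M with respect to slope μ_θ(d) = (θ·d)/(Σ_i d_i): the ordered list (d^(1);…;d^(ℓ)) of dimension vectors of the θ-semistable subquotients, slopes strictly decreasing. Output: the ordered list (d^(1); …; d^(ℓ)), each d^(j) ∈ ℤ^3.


Interval decomposition of M: I[1,1], I[1,2], I[1,3].
HN type (ℓ=3): μ^(1)=7; μ^(2)=1; μ^(3)=-3

((1, 0, 0); (1, 1, 0); (1, 1, 1))


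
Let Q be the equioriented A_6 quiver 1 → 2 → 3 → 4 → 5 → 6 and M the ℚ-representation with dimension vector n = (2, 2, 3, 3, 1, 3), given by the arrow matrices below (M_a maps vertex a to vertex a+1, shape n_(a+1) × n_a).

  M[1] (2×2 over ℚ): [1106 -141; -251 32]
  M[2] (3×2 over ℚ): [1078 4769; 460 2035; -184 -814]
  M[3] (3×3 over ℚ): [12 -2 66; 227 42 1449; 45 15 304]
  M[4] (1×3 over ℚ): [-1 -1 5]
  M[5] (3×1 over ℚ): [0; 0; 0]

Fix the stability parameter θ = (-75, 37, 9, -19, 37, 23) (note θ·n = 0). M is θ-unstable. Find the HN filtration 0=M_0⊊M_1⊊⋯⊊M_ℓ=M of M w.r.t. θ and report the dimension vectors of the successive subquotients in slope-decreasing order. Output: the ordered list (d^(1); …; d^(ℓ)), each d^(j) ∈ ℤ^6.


Via rank(M_{q-1}∘⋯∘M_p): M ≅ I[1,4], I[1,5], I[3,4], I[6,6]^3.
μ_θ-semistable layers: μ^(1)=37; μ^(2)=23; μ^(3)=9; μ^(4)=-5; μ^(5)=-75

((0, 0, 0, 0, 1, 0); (0, 0, 0, 0, 0, 3); (0, 2, 2, 2, 0, 0); (0, 0, 1, 1, 0, 0); (2, 0, 0, 0, 0, 0))


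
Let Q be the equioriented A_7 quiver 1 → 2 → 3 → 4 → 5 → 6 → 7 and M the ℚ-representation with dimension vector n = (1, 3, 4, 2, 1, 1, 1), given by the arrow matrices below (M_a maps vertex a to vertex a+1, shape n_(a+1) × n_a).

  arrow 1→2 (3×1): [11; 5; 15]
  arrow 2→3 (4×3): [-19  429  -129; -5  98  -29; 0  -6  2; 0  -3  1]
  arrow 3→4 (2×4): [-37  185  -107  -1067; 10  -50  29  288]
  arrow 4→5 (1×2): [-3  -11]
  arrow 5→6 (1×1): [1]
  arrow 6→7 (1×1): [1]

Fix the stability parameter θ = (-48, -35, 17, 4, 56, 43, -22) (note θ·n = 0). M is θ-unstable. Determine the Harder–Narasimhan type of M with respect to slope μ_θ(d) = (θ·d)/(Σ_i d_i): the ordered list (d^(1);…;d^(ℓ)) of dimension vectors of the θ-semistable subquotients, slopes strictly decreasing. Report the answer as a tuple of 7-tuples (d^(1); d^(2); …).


Via rank(M_{q-1}∘⋯∘M_p): M ≅ I[1,7], I[2,3], I[2,4], I[3,3].
μ_θ-semistable layers: μ^(1)=77/3; μ^(2)=17; μ^(3)=21/2; μ^(4)=-35; μ^(5)=-48

((0, 0, 0, 0, 1, 1, 1); (0, 0, 2, 0, 0, 0, 0); (0, 0, 2, 2, 0, 0, 0); (0, 3, 0, 0, 0, 0, 0); (1, 0, 0, 0, 0, 0, 0))


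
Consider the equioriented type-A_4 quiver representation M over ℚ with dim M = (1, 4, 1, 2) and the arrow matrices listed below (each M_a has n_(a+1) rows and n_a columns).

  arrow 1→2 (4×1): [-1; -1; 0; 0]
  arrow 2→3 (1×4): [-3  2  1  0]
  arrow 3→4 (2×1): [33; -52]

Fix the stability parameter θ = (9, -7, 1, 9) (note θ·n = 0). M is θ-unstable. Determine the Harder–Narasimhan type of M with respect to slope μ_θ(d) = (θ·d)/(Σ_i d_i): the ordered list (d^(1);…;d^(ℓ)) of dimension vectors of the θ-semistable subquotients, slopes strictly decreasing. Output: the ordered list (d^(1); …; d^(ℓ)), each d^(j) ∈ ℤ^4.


Via rank(M_{q-1}∘⋯∘M_p): M ≅ I[1,4], I[2,2]^3, I[4,4].
μ_θ-semistable layers: μ^(1)=9; μ^(2)=1; μ^(3)=-7

((0, 0, 0, 2); (1, 1, 1, 0); (0, 3, 0, 0))


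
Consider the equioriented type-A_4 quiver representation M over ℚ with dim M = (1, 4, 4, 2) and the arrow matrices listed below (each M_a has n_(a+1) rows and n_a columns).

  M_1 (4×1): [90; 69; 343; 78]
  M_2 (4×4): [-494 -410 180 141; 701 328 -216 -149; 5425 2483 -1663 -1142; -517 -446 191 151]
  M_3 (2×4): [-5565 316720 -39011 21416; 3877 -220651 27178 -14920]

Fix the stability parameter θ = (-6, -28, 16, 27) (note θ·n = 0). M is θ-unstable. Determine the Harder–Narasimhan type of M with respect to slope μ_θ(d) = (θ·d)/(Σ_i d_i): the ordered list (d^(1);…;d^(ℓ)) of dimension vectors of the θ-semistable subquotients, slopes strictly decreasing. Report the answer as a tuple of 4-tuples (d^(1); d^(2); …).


Via rank(M_{q-1}∘⋯∘M_p): M ≅ I[1,3], I[2,3], I[2,4]^2.
μ_θ-semistable layers: μ^(1)=27; μ^(2)=16; μ^(3)=-17; μ^(4)=-28

((0, 0, 0, 2); (0, 0, 4, 0); (1, 1, 0, 0); (0, 3, 0, 0))


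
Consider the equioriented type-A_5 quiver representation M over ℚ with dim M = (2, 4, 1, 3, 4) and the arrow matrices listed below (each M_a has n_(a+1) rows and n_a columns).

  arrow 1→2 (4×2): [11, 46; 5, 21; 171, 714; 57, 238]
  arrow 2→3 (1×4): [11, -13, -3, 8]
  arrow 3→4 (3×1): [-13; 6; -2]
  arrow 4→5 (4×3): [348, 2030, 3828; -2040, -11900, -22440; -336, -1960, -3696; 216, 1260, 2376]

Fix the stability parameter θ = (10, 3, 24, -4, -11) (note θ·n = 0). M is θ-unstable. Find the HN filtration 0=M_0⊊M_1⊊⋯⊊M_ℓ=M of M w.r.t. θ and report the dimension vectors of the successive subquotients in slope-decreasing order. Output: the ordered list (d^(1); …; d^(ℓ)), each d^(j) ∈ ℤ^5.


Via rank(M_{q-1}∘⋯∘M_p): M ≅ I[1,2], I[1,4], I[2,2]^2, I[4,4], I[4,5], I[5,5]^3.
μ_θ-semistable layers: μ^(1)=10; μ^(2)=13/2; μ^(3)=3; μ^(4)=-4; μ^(5)=-15/2; μ^(6)=-11

((0, 0, 1, 1, 0); (2, 2, 0, 0, 0); (0, 2, 0, 0, 0); (0, 0, 0, 1, 0); (0, 0, 0, 1, 1); (0, 0, 0, 0, 3))


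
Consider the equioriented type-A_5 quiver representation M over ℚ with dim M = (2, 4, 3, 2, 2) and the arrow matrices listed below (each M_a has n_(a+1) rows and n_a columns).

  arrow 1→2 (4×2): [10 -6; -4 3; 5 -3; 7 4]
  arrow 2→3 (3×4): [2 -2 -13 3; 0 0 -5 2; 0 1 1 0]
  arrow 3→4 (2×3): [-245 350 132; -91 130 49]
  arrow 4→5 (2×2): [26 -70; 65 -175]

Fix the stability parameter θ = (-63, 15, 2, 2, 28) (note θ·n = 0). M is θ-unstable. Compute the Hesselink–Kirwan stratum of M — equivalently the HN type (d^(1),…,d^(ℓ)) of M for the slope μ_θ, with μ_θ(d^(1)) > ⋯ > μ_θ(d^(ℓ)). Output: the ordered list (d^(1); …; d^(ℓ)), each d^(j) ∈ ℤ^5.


Via rank(M_{q-1}∘⋯∘M_p): M ≅ I[1,4], I[1,5], I[2,2], I[2,3], I[5,5].
μ_θ-semistable layers: μ^(1)=28; μ^(2)=15; μ^(3)=17/2; μ^(4)=19/3; μ^(5)=-63

((0, 0, 0, 0, 2); (0, 1, 0, 0, 0); (0, 1, 1, 0, 0); (0, 2, 2, 2, 0); (2, 0, 0, 0, 0))


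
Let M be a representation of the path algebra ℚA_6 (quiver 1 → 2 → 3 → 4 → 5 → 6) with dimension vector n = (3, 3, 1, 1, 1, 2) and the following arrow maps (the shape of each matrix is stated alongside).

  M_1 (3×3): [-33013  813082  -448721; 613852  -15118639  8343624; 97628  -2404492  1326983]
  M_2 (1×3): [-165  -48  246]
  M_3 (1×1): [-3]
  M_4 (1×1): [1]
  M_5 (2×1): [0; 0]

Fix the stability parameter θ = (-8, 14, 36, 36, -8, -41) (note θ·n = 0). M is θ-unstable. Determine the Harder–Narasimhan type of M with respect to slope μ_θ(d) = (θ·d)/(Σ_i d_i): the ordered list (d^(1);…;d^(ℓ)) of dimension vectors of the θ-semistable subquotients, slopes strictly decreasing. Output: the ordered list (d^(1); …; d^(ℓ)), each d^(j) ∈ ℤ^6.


Interval decomposition of M: I[1,2]^2, I[1,5], I[6,6]^2.
HN type (ℓ=4): μ^(1)=64/3; μ^(2)=14; μ^(3)=-8; μ^(4)=-41

((0, 0, 1, 1, 1, 0); (0, 3, 0, 0, 0, 0); (3, 0, 0, 0, 0, 0); (0, 0, 0, 0, 0, 2))


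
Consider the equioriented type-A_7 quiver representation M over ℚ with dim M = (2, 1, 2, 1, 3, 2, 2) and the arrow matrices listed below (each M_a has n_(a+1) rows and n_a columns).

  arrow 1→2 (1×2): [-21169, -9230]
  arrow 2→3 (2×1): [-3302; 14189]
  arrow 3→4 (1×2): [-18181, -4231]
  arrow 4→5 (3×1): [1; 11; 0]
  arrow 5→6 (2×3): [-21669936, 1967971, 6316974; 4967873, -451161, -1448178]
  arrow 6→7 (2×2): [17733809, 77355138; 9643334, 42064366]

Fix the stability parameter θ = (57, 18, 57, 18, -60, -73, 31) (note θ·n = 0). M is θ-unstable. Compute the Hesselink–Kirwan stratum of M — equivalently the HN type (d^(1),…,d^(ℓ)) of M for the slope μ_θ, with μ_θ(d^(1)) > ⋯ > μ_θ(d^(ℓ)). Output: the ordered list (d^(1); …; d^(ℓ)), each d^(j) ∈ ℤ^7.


Barcode: M ≅ I[1,1], I[1,7], I[3,3], I[5,5], I[5,7]. HN layers by μ_θ (5 steps, strictly decreasing):
  μ^(1)=57; μ^(2)=31; μ^(3)=17/6; μ^(4)=-60; μ^(5)=-133/2

((1, 0, 1, 0, 0, 0, 0); (0, 0, 0, 0, 0, 0, 2); (1, 1, 1, 1, 1, 1, 0); (0, 0, 0, 0, 1, 0, 0); (0, 0, 0, 0, 1, 1, 0))


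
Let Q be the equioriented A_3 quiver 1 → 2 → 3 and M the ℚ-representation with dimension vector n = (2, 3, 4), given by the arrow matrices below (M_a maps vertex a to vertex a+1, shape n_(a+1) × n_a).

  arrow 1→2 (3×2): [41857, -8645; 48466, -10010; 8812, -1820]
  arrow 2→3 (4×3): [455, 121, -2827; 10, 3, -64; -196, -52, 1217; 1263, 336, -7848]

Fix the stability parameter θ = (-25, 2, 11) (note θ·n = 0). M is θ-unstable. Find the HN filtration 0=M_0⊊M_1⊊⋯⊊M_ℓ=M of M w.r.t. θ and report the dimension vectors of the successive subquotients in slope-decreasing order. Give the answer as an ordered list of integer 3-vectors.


Interval decomposition of M: I[1,1], I[1,3], I[2,3]^2, I[3,3].
HN type (ℓ=3): μ^(1)=11; μ^(2)=2; μ^(3)=-25

((0, 0, 4); (0, 3, 0); (2, 0, 0))


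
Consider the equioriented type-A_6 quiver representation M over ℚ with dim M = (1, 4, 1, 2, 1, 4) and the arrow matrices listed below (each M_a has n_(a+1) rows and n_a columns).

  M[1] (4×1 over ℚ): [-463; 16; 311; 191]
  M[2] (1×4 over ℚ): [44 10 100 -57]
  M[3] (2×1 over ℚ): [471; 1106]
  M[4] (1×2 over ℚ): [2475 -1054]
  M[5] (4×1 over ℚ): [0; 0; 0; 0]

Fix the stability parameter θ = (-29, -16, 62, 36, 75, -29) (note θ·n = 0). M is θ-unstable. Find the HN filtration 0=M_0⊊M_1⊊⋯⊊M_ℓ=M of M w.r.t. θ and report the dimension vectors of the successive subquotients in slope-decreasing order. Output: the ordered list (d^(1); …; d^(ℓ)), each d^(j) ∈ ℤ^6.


Via rank(M_{q-1}∘⋯∘M_p): M ≅ I[1,5], I[2,2]^3, I[4,4], I[6,6]^4.
μ_θ-semistable layers: μ^(1)=75; μ^(2)=49; μ^(3)=36; μ^(4)=-16; μ^(5)=-29

((0, 0, 0, 0, 1, 0); (0, 0, 1, 1, 0, 0); (0, 0, 0, 1, 0, 0); (0, 4, 0, 0, 0, 0); (1, 0, 0, 0, 0, 4))


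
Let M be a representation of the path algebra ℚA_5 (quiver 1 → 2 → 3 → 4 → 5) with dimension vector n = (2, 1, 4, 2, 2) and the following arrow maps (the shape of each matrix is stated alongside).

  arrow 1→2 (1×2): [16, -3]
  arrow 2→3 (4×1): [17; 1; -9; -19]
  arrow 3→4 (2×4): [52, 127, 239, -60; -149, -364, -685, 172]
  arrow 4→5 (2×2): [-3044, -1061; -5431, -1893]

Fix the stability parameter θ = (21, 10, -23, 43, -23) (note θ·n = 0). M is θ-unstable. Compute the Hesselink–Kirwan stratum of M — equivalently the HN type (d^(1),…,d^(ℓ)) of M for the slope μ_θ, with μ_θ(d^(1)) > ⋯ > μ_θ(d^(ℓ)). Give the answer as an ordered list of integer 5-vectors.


Interval decomposition of M: I[1,1], I[1,3], I[3,3], I[3,5]^2.
HN type (ℓ=4): μ^(1)=21; μ^(2)=10; μ^(3)=8/3; μ^(4)=-23

((1, 0, 0, 0, 0); (0, 0, 0, 2, 2); (1, 1, 1, 0, 0); (0, 0, 3, 0, 0))


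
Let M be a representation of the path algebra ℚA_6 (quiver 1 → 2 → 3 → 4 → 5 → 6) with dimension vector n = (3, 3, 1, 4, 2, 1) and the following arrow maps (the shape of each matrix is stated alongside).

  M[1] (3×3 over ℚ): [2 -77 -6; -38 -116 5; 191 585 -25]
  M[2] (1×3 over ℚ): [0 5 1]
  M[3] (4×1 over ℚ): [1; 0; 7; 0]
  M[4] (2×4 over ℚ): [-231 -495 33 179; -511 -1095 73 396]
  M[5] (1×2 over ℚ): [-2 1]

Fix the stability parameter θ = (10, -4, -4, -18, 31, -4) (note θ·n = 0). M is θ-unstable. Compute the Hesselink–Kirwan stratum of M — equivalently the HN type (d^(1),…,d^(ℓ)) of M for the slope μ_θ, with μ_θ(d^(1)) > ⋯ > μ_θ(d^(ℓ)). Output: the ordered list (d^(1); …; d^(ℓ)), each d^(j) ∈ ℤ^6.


Barcode: M ≅ I[1,2]^2, I[1,4], I[4,4], I[4,5], I[4,6]. HN layers by μ_θ (5 steps, strictly decreasing):
  μ^(1)=31; μ^(2)=27/2; μ^(3)=3; μ^(4)=-4; μ^(5)=-18

((0, 0, 0, 0, 1, 0); (0, 0, 0, 0, 1, 1); (2, 2, 0, 0, 0, 0); (1, 1, 1, 1, 0, 0); (0, 0, 0, 3, 0, 0))


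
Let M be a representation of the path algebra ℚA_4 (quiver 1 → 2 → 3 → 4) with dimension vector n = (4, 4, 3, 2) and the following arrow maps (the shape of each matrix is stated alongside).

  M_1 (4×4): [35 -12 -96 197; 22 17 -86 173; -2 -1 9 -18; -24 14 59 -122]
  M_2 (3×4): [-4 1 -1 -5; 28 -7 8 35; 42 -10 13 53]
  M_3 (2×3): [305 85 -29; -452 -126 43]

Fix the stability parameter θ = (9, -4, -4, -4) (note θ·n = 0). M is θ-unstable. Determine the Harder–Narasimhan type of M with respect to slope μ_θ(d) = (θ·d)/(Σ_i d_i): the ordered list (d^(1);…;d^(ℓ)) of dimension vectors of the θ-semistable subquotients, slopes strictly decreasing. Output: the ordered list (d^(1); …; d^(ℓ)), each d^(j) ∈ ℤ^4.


Barcode: M ≅ I[1,2], I[1,3], I[1,4]^2. HN layers by μ_θ (3 steps, strictly decreasing):
  μ^(1)=5/2; μ^(2)=1/3; μ^(3)=-3/4

((1, 1, 0, 0); (1, 1, 1, 0); (2, 2, 2, 2))


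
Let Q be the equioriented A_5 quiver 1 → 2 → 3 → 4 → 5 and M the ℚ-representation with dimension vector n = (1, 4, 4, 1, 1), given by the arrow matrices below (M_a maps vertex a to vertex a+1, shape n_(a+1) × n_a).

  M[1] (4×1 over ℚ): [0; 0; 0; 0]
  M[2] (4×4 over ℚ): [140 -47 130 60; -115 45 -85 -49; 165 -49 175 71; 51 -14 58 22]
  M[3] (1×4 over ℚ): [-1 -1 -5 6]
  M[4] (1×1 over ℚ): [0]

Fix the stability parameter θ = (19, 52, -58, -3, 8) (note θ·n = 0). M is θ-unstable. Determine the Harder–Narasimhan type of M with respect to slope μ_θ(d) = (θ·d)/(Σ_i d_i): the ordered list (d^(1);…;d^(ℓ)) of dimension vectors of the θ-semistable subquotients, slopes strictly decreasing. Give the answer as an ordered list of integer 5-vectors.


Interval decomposition of M: I[1,1], I[2,2], I[2,3]^2, I[2,4], I[3,3], I[5,5].
HN type (ℓ=5): μ^(1)=52; μ^(2)=19; μ^(3)=8; μ^(4)=-3; μ^(5)=-58

((0, 1, 0, 0, 0); (1, 0, 0, 0, 0); (0, 0, 0, 0, 1); (0, 3, 3, 1, 0); (0, 0, 1, 0, 0))


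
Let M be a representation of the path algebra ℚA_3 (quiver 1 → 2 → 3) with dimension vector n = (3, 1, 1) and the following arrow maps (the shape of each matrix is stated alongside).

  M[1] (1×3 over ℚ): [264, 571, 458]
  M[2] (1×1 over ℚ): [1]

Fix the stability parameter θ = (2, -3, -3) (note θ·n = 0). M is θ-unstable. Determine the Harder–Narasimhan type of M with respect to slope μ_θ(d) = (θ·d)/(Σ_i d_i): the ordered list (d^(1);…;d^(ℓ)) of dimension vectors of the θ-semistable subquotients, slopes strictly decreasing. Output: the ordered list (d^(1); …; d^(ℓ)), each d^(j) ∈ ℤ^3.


Barcode: M ≅ I[1,1]^2, I[1,3]. HN layers by μ_θ (2 steps, strictly decreasing):
  μ^(1)=2; μ^(2)=-4/3

((2, 0, 0); (1, 1, 1))


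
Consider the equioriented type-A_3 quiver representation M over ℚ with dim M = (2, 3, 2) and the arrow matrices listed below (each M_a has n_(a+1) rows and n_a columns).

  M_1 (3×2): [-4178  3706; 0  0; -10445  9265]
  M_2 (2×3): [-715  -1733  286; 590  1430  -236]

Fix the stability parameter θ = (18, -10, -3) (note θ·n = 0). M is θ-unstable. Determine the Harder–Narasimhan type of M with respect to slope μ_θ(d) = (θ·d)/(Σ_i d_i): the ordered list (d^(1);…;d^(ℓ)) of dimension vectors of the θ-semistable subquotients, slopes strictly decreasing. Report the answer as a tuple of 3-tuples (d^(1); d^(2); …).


Interval decomposition of M: I[1,1], I[1,2], I[2,3]^2.
HN type (ℓ=4): μ^(1)=18; μ^(2)=4; μ^(3)=-3; μ^(4)=-10

((1, 0, 0); (1, 1, 0); (0, 0, 2); (0, 2, 0))


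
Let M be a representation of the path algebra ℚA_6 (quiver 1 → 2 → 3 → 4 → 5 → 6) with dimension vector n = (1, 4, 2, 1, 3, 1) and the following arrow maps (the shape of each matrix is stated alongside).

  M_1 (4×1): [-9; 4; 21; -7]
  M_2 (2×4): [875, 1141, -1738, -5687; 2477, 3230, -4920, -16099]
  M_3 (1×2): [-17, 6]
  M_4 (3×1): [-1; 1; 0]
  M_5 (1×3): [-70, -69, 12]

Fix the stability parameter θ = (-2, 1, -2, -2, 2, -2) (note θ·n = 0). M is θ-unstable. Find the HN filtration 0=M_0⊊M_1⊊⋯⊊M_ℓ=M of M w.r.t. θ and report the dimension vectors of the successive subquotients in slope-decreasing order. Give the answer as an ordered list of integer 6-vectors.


Barcode: M ≅ I[1,2], I[2,2], I[2,3], I[2,6], I[5,5]^2. HN layers by μ_θ (6 steps, strictly decreasing):
  μ^(1)=2; μ^(2)=1; μ^(3)=0; μ^(4)=-1/2; μ^(5)=-1; μ^(6)=-2

((0, 0, 0, 0, 2, 0); (0, 2, 0, 0, 0, 0); (0, 0, 0, 0, 1, 1); (0, 1, 1, 0, 0, 0); (0, 1, 1, 1, 0, 0); (1, 0, 0, 0, 0, 0))


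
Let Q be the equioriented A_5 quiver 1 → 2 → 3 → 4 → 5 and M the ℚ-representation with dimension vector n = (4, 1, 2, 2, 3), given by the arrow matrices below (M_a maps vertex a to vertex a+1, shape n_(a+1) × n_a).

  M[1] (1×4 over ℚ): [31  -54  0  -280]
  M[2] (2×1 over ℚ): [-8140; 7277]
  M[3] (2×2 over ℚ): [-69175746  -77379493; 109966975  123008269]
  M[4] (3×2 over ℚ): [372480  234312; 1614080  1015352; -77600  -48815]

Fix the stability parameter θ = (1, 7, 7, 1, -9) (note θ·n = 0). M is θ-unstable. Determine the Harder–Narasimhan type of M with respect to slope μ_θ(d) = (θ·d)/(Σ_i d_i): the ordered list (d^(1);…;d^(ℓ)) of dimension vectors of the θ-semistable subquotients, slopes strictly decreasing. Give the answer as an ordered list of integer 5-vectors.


Interval decomposition of M: I[1,1]^3, I[1,5], I[3,4], I[5,5]^2.
HN type (ℓ=4): μ^(1)=4; μ^(2)=3/2; μ^(3)=1; μ^(4)=-9

((0, 0, 1, 1, 0); (0, 1, 1, 1, 1); (4, 0, 0, 0, 0); (0, 0, 0, 0, 2))


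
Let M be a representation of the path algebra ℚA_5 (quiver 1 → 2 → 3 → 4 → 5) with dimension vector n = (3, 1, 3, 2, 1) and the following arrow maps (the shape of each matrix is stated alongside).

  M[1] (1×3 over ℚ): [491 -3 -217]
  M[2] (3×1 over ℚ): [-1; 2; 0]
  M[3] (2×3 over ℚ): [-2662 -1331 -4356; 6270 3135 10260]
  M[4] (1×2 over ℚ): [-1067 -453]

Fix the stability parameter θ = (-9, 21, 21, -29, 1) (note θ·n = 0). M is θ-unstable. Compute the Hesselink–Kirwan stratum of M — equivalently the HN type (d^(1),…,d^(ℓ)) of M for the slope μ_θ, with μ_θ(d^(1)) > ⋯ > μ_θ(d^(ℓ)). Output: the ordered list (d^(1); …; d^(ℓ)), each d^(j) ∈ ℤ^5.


Via rank(M_{q-1}∘⋯∘M_p): M ≅ I[1,1]^2, I[1,3], I[3,3], I[3,5], I[4,4].
μ_θ-semistable layers: μ^(1)=21; μ^(2)=1; μ^(3)=-4; μ^(4)=-9; μ^(5)=-29

((0, 1, 2, 0, 0); (0, 0, 0, 0, 1); (0, 0, 1, 1, 0); (3, 0, 0, 0, 0); (0, 0, 0, 1, 0))


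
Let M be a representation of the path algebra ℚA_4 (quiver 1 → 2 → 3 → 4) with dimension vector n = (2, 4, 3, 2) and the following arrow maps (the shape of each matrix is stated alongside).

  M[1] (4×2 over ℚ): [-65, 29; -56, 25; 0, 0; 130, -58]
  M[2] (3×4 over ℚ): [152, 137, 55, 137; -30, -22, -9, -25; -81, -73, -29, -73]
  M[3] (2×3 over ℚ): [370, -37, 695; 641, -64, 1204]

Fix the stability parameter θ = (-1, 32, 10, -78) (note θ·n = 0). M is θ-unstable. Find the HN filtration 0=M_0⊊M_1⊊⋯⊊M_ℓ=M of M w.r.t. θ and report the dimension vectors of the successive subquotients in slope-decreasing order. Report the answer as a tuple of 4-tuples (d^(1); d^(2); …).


Interval decomposition of M: I[1,4]^2, I[2,2], I[2,3].
HN type (ℓ=3): μ^(1)=32; μ^(2)=21; μ^(3)=-37/4

((0, 1, 0, 0); (0, 1, 1, 0); (2, 2, 2, 2))


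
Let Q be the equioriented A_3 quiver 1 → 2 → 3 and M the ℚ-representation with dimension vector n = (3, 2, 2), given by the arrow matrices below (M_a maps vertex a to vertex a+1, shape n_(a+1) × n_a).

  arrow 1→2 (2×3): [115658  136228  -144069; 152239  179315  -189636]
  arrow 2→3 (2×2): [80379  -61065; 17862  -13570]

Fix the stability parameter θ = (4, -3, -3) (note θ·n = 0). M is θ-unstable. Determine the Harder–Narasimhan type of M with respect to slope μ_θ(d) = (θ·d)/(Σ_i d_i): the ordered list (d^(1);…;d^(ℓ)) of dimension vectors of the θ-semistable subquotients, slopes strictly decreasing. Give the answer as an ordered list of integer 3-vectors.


Via rank(M_{q-1}∘⋯∘M_p): M ≅ I[1,1], I[1,2], I[1,3], I[3,3].
μ_θ-semistable layers: μ^(1)=4; μ^(2)=1/2; μ^(3)=-2/3; μ^(4)=-3

((1, 0, 0); (1, 1, 0); (1, 1, 1); (0, 0, 1))


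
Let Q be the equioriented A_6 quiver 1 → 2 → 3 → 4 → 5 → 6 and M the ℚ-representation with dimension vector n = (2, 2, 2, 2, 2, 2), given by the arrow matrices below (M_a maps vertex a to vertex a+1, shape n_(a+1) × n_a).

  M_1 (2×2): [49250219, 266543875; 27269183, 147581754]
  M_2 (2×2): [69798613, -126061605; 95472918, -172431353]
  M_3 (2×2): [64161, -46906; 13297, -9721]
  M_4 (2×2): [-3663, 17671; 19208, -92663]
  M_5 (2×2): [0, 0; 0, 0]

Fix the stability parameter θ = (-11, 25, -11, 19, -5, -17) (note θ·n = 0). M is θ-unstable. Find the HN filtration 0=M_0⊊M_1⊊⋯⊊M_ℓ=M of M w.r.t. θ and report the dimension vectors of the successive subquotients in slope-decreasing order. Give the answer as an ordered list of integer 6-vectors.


Via rank(M_{q-1}∘⋯∘M_p): M ≅ I[1,5]^2, I[6,6]^2.
μ_θ-semistable layers: μ^(1)=7; μ^(2)=-11; μ^(3)=-17

((0, 2, 2, 2, 2, 0); (2, 0, 0, 0, 0, 0); (0, 0, 0, 0, 0, 2))


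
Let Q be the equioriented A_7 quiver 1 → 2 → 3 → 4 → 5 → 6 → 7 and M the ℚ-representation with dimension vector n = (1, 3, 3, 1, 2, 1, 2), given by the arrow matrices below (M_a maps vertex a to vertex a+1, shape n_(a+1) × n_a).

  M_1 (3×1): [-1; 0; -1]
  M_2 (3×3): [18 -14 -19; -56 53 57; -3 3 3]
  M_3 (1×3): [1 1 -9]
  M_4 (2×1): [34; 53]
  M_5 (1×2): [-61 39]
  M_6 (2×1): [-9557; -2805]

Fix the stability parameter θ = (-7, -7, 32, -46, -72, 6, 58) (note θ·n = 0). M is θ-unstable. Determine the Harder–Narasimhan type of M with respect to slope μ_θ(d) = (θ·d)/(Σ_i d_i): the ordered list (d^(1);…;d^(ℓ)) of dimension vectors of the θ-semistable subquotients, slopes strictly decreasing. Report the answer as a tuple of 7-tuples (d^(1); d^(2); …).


Via rank(M_{q-1}∘⋯∘M_p): M ≅ I[1,3], I[2,3], I[2,7], I[5,5], I[7,7].
μ_θ-semistable layers: μ^(1)=58; μ^(2)=32; μ^(3)=6; μ^(4)=-7; μ^(5)=-93/4; μ^(6)=-72

((0, 0, 0, 0, 0, 0, 2); (0, 0, 2, 0, 0, 0, 0); (0, 0, 0, 0, 0, 1, 0); (1, 2, 0, 0, 0, 0, 0); (0, 1, 1, 1, 1, 0, 0); (0, 0, 0, 0, 1, 0, 0))


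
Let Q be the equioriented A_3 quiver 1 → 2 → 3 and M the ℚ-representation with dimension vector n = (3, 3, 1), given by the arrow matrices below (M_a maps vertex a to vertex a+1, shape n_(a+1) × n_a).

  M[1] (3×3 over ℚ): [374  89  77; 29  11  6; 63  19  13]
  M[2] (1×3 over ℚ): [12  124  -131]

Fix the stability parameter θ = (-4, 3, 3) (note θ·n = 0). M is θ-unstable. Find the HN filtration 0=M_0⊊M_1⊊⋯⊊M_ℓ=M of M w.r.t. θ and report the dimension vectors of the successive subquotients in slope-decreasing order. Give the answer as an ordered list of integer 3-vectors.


Barcode: M ≅ I[1,2]^2, I[1,3]. HN layers by μ_θ (2 steps, strictly decreasing):
  μ^(1)=3; μ^(2)=-4

((0, 3, 1); (3, 0, 0))


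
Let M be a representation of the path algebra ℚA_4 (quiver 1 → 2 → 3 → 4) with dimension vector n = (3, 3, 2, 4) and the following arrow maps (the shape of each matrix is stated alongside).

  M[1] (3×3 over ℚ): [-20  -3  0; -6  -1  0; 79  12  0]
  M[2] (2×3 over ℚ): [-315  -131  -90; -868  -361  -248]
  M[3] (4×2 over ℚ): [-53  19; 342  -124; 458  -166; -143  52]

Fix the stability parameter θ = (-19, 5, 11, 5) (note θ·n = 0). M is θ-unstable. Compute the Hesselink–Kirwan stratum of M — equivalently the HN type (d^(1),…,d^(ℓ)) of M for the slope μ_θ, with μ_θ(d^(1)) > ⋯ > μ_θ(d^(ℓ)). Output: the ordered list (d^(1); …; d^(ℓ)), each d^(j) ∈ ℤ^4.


Barcode: M ≅ I[1,1], I[1,2], I[1,4], I[2,4], I[4,4]^2. HN layers by μ_θ (3 steps, strictly decreasing):
  μ^(1)=8; μ^(2)=5; μ^(3)=-19

((0, 0, 2, 2); (0, 3, 0, 2); (3, 0, 0, 0))


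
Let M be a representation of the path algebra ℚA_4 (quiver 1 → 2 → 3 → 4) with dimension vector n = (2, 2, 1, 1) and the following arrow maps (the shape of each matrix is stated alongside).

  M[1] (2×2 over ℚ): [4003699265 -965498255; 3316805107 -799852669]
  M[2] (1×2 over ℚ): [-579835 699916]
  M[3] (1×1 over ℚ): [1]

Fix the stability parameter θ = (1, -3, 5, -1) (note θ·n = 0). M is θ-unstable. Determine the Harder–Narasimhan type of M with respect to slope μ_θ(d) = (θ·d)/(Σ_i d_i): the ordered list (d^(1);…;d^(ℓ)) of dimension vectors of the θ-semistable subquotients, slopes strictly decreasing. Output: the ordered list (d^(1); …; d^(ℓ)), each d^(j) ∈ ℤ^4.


Interval decomposition of M: I[1,1], I[1,4], I[2,2].
HN type (ℓ=4): μ^(1)=2; μ^(2)=1; μ^(3)=-1; μ^(4)=-3

((0, 0, 1, 1); (1, 0, 0, 0); (1, 1, 0, 0); (0, 1, 0, 0))


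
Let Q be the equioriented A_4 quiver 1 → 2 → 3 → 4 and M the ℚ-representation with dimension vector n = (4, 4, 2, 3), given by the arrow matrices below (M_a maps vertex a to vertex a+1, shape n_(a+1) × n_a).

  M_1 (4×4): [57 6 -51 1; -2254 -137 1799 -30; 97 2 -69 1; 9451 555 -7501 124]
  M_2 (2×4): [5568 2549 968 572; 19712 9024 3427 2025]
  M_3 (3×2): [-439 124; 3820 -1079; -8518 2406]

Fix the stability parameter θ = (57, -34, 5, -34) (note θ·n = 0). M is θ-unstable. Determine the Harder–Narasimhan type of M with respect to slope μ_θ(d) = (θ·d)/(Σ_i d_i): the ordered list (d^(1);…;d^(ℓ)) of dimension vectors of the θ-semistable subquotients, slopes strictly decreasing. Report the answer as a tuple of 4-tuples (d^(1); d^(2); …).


Barcode: M ≅ I[1,2]^2, I[1,4]^2, I[4,4]. HN layers by μ_θ (3 steps, strictly decreasing):
  μ^(1)=23/2; μ^(2)=-3/2; μ^(3)=-34

((2, 2, 0, 0); (2, 2, 2, 2); (0, 0, 0, 1))


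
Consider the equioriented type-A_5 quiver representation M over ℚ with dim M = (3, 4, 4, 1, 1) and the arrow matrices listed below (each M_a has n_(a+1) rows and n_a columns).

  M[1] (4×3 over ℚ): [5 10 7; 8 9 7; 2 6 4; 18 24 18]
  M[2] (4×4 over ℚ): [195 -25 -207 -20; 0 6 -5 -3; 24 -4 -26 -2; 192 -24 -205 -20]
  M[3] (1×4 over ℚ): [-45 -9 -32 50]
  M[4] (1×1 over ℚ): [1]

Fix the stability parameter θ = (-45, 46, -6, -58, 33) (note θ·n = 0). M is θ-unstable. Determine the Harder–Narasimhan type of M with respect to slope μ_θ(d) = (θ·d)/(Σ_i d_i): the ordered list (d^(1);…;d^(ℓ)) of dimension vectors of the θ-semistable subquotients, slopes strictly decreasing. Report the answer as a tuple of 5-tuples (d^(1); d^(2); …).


Via rank(M_{q-1}∘⋯∘M_p): M ≅ I[1,1], I[1,2], I[1,5], I[2,3]^2, I[3,3].
μ_θ-semistable layers: μ^(1)=46; μ^(2)=33; μ^(3)=20; μ^(4)=-6; μ^(5)=-45

((0, 1, 0, 0, 0); (0, 0, 0, 0, 1); (0, 2, 2, 0, 0); (0, 1, 2, 1, 0); (3, 0, 0, 0, 0))


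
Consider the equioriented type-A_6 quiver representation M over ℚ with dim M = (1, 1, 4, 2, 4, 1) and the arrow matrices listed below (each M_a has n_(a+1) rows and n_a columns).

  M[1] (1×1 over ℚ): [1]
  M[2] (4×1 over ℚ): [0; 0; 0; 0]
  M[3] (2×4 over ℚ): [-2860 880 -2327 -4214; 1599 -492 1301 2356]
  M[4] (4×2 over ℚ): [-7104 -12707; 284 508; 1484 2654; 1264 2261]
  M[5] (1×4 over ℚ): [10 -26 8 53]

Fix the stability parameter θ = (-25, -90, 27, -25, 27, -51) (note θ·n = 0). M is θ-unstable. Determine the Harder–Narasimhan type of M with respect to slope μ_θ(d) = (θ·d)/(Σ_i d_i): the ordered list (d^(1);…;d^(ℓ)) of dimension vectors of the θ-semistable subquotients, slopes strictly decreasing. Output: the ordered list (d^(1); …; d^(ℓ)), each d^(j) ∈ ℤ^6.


Interval decomposition of M: I[1,2], I[3,3]^2, I[3,5], I[3,6], I[5,5]^2.
HN type (ℓ=4): μ^(1)=27; μ^(2)=1; μ^(3)=-11/2; μ^(4)=-115/2

((0, 0, 2, 0, 3, 0); (0, 0, 1, 1, 0, 0); (0, 0, 1, 1, 1, 1); (1, 1, 0, 0, 0, 0))


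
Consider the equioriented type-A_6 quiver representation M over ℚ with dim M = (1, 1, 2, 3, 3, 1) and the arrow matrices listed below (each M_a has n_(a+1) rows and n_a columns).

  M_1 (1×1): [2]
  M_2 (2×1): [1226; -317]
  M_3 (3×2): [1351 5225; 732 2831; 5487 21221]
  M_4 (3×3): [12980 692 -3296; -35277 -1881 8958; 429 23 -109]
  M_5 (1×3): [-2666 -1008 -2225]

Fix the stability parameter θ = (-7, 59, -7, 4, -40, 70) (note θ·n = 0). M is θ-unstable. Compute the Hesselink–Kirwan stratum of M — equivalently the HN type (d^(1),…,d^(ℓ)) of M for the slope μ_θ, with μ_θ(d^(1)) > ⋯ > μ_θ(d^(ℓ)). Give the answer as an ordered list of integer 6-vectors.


Barcode: M ≅ I[1,6], I[3,5], I[4,4], I[5,5]. HN layers by μ_θ (5 steps, strictly decreasing):
  μ^(1)=70; μ^(2)=4; μ^(3)=-7; μ^(4)=-43/3; μ^(5)=-40

((0, 0, 0, 0, 0, 1); (0, 1, 1, 2, 1, 0); (1, 0, 0, 0, 0, 0); (0, 0, 1, 1, 1, 0); (0, 0, 0, 0, 1, 0))


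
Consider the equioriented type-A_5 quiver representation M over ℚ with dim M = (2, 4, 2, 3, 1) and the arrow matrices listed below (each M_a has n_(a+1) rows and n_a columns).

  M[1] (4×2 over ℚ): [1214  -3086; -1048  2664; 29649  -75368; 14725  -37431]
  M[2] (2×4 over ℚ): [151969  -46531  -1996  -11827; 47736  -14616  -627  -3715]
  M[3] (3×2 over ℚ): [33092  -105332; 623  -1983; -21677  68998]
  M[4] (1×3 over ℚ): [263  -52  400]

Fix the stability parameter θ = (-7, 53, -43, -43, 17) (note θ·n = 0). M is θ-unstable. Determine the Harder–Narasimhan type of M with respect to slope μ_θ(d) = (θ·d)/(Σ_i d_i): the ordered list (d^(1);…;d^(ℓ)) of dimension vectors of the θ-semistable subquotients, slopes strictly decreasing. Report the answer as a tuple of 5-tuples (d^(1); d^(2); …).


Via rank(M_{q-1}∘⋯∘M_p): M ≅ I[1,4]^2, I[2,2]^2, I[4,5].
μ_θ-semistable layers: μ^(1)=53; μ^(2)=17; μ^(3)=-10; μ^(4)=-43

((0, 2, 0, 0, 0); (0, 0, 0, 0, 1); (2, 2, 2, 2, 0); (0, 0, 0, 1, 0))


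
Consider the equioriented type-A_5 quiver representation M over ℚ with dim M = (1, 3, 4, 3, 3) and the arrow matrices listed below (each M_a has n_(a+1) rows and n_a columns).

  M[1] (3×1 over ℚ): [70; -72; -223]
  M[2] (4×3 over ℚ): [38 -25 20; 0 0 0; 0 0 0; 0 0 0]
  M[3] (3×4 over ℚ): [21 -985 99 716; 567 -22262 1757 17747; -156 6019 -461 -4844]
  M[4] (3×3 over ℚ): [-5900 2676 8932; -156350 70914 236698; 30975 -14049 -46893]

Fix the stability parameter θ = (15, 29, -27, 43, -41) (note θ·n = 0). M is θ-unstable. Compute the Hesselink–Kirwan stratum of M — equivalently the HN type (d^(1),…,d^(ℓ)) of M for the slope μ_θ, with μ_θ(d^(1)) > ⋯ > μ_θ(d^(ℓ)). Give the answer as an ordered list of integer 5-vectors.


Via rank(M_{q-1}∘⋯∘M_p): M ≅ I[1,2], I[2,2], I[2,4], I[3,3], I[3,4], I[3,5], I[5,5]^2.
μ_θ-semistable layers: μ^(1)=43; μ^(2)=29; μ^(3)=15; μ^(4)=1; μ^(5)=-27; μ^(6)=-41

((0, 0, 0, 2, 0); (0, 2, 0, 0, 0); (1, 0, 0, 0, 0); (0, 1, 1, 1, 1); (0, 0, 3, 0, 0); (0, 0, 0, 0, 2))


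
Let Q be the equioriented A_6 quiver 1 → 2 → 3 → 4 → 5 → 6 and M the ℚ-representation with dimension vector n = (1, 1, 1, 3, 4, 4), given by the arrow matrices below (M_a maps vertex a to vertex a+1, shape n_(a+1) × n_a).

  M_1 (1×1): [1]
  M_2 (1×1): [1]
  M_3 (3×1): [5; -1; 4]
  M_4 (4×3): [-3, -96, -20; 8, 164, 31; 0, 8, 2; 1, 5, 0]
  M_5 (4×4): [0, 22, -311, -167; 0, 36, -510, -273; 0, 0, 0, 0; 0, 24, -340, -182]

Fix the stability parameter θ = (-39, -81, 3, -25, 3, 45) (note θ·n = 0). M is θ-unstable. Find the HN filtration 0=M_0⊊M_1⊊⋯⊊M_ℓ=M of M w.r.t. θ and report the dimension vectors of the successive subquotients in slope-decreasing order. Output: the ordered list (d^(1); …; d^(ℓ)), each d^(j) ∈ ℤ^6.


Via rank(M_{q-1}∘⋯∘M_p): M ≅ I[1,5], I[4,6]^2, I[5,5], I[6,6]^2.
μ_θ-semistable layers: μ^(1)=45; μ^(2)=3; μ^(3)=-11; μ^(4)=-25; μ^(5)=-60

((0, 0, 0, 0, 0, 4); (0, 0, 0, 0, 4, 0); (0, 0, 1, 1, 0, 0); (0, 0, 0, 2, 0, 0); (1, 1, 0, 0, 0, 0))


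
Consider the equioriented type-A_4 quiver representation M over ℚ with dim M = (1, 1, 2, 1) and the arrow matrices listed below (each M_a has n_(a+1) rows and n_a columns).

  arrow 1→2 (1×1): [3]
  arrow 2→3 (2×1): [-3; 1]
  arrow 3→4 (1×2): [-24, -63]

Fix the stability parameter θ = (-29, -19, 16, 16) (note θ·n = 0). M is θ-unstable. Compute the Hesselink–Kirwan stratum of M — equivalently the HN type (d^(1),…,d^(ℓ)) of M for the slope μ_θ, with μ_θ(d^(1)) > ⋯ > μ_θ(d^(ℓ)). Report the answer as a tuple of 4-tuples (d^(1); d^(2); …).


Via rank(M_{q-1}∘⋯∘M_p): M ≅ I[1,4], I[3,3].
μ_θ-semistable layers: μ^(1)=16; μ^(2)=-19; μ^(3)=-29

((0, 0, 2, 1); (0, 1, 0, 0); (1, 0, 0, 0))


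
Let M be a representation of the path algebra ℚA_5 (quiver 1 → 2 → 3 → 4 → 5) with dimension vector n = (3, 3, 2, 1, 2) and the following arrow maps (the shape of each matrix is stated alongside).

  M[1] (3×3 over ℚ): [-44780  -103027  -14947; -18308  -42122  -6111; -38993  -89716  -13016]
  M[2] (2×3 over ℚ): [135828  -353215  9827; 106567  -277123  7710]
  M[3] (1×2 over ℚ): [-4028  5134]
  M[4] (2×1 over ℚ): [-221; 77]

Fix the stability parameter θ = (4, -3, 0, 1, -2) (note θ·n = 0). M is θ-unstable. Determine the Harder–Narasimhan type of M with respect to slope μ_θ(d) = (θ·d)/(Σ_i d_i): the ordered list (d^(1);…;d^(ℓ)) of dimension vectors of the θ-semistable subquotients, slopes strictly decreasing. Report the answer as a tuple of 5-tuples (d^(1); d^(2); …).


Interval decomposition of M: I[1,2], I[1,3], I[1,5], I[5,5].
HN type (ℓ=4): μ^(1)=1/2; μ^(2)=1/3; μ^(3)=0; μ^(4)=-2

((1, 1, 0, 0, 0); (1, 1, 1, 0, 0); (1, 1, 1, 1, 1); (0, 0, 0, 0, 1))


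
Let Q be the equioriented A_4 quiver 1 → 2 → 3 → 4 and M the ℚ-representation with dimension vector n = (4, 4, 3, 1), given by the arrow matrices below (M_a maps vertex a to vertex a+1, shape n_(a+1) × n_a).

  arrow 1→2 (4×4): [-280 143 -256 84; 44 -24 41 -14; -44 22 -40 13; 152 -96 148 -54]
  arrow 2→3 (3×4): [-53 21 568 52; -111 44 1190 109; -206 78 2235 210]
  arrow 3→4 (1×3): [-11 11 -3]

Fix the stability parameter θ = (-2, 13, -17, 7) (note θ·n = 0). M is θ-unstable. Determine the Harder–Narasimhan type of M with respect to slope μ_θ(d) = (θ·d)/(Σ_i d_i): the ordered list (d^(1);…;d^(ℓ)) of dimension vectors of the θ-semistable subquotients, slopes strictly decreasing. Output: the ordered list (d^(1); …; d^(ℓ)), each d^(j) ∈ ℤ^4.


Barcode: M ≅ I[1,1], I[1,3]^2, I[1,4], I[2,2]. HN layers by μ_θ (3 steps, strictly decreasing):
  μ^(1)=13; μ^(2)=7; μ^(3)=-2

((0, 1, 0, 0); (0, 0, 0, 1); (4, 3, 3, 0))


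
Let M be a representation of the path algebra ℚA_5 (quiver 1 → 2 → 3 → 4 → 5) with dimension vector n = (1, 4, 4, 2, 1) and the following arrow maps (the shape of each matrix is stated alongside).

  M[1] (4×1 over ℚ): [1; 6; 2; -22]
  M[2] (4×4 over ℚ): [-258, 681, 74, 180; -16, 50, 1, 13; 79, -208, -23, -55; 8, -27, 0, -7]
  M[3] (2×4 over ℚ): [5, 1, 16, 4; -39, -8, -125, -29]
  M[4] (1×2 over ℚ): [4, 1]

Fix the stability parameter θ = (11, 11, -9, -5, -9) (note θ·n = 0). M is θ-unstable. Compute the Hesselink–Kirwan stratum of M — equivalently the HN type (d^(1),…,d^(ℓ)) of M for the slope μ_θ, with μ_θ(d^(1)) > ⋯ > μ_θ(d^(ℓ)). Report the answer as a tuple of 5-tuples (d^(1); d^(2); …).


Via rank(M_{q-1}∘⋯∘M_p): M ≅ I[1,5], I[2,3]^2, I[2,4].
μ_θ-semistable layers: μ^(1)=1; μ^(2)=-1/5; μ^(3)=-1

((0, 2, 2, 0, 0); (1, 1, 1, 1, 1); (0, 1, 1, 1, 0))
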